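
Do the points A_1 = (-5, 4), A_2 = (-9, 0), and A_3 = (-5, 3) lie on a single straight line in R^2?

No

A_1A_2 = (-4, -4), A_1A_3 = (0, -1).
If collinear, A_1A_3 would be a scalar multiple of A_1A_2. But (-4)·(-1) ≠ (-4)·(0) (difference 4), so they are not parallel; the points are not collinear.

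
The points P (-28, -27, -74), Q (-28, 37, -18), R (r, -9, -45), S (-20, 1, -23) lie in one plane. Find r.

-24

Coplanarity ⇔ det[PQ; PR; PS] = 0.
Expanding, this is linear in r: (-1696)r + (-40704) = 0.
So r = -24.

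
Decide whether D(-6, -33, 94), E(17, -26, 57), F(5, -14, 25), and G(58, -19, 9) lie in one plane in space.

Yes

A normal to the plane through D, E, F is n = DE × DF = (220, 1180, 360).
The plane has equation n·P = -6420. For G: n·G = -6420.
Equal, so G lies in the plane and all four are coplanar.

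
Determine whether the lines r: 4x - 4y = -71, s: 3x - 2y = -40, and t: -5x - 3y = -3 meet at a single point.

Intersecting r and s: solving the 2×2 system gives (x, y) = (-9/2, 53/4).
Substitute into t: (-5)(-9/2) + (-3)(53/4) = -69/4.
But t requires -3 ≠ -69/4, so the three lines have no common point.

No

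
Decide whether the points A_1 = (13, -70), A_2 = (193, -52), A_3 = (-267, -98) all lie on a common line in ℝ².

Yes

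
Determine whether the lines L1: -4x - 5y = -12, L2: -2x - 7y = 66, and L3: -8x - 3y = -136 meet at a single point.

Intersecting L1 and L2: solving the 2×2 system gives (x, y) = (23, -16).
Substitute into L3: (-8)(23) + (-3)(-16) = -136.
This equals -136, so (23, -16) lies on all three lines and they are concurrent.

Yes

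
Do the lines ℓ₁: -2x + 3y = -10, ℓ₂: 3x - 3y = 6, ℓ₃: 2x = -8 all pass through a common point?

Yes

Intersecting ℓ₁ and ℓ₂: solving the 2×2 system gives (x, y) = (-4, -6).
Substitute into ℓ₃: (2)(-4) + (0)(-6) = -8.
This equals -8, so (-4, -6) lies on all three lines and they are concurrent.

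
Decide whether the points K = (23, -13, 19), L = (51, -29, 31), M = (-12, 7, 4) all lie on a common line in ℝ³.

KL = (28, -16, 12), KM = (-35, 20, -15).
KL × KM = (0, 0, 0).
The cross product vanishes, so the three points are collinear.

Yes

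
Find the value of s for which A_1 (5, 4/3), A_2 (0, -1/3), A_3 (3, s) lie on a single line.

The three points are collinear iff det[A_1A_2; A_1A_3] = 0.
This determinant is linear in s: (-5)s + (10/3) = 0, so s = 2/3.

2/3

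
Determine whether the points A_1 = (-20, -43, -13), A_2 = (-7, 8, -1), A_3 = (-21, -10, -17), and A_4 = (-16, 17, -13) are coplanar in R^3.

Yes

A normal to the plane through A_1, A_2, A_3 is n = A_1A_2 × A_1A_3 = (-600, 40, 480).
The plane has equation n·P = 4040. For A_4: n·A_4 = 4040.
Equal, so A_4 lies in the plane and all four are coplanar.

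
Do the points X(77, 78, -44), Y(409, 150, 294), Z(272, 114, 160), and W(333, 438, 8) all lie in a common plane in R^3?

No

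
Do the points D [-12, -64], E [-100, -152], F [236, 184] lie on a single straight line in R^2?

Yes

DE = (-88, -88), DF = (248, 248).
Checking proportionality: DF = -31/11·DE, so the vectors are parallel and the points are collinear.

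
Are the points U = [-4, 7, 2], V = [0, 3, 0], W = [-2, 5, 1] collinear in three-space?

Yes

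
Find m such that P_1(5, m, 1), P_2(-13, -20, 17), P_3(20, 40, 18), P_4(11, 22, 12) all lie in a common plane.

8

Coplanarity ⇔ det[P_1P_2; P_1P_3; P_1P_4] = 0.
Expanding, this is linear in m: (-189)m + (1512) = 0.
So m = 8.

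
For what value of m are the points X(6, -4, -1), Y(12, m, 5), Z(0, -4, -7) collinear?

Direction XZ = (-6, 0, -6). From the x-coordinate of Y, the parameter along the line is τ = (12 − 6)/(-6) = -1.
Then m = (-4) + (-1)·(0) = -4.

-4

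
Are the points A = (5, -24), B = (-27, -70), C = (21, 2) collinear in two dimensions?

AB = (-32, -46), AC = (16, 26).
Twice the signed area of △ABC is (-32)(26) − (-46)(16) = -96.
The area is nonzero, so the three points are not collinear.

No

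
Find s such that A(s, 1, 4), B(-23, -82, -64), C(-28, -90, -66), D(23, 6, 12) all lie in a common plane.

The points are coplanar iff AB · (AC × AD) = 0.
Expanding, this is linear in s: (432)s + (-9072) = 0.
So s = 21.

21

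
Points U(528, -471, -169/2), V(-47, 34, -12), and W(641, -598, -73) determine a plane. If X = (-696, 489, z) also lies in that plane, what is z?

Coplanarity requires UV · (UW × UX) = 0.
UV = (-575, 505, 145/2), UW = (113, -127, 23/2); the triple product is linear in z with coefficient 15960 and constant term -2816940.
Setting it to zero: z = 353/2.

353/2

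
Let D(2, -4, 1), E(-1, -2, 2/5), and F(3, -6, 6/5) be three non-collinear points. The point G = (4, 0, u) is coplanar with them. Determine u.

A normal to the plane is n = DE × DF = (-4/5, 0, 4).
G lies in the plane iff n · DG = 0.
This gives (4)u + (-28/5) = 0, so u = 7/5.

7/5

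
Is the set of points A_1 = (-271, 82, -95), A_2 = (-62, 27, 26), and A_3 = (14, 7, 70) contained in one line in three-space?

Yes

A_1A_2 = (209, -55, 121), A_1A_3 = (285, -75, 165).
Each component of A_1A_3 is 15/11 times the corresponding component of A_1A_2, so A_1A_3 = 15/11·A_1A_2 and the points are collinear.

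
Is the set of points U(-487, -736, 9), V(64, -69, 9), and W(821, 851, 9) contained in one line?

UV = (551, 667, 0), UW = (1308, 1587, 0).
UV × UW = (0, 0, 2001).
The cross product is nonzero, so the points do not lie on one line.

No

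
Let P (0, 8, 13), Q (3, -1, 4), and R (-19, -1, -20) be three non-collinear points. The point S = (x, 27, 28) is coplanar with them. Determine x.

-10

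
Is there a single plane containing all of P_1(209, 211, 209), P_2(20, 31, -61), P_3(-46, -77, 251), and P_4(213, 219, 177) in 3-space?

Yes

The four points are coplanar iff the 3×3 determinant with rows P_1P_2, P_1P_3, P_1P_4 is zero.
Rows: (-189, -180, -270), (-255, -288, 42), (4, 8, -32).
Expanding along the first row: (-189)(8880) − (-180)(7992) + (-270)(-888) = 0.
Zero determinant ⇒ coplanar.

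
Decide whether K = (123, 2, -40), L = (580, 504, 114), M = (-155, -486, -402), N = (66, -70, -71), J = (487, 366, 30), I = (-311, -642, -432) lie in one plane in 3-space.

No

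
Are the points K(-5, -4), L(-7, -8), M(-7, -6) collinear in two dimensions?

No

KL = (-2, -4), KM = (-2, -2).
det[KL; KM] = (-2)(-2) − (-4)(-2) = -4.
The determinant is nonzero, so they are not collinear.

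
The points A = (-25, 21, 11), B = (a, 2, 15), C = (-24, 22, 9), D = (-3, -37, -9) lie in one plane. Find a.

-24

Normal to plane ACD: n = (-136, -24, -80); plane equation n·P = 2016.
Requiring n·B = 2016: (-136)a + (-1248) = 2016.
So a = -24.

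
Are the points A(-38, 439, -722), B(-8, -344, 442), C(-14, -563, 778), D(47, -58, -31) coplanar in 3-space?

Yes

A normal to the plane through A, B, C is n = AB × AC = (-8172, -17064, -11268).
The plane has equation n·P = 954936. For D: n·D = 954936.
Equal, so D lies in the plane and all four are coplanar.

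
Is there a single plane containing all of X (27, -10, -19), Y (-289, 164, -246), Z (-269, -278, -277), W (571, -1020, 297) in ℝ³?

Yes

A normal to the plane through X, Y, Z is n = XY × XZ = (-105728, -14336, 136192).
The plane has equation n·P = -5298944. For W: n·W = -5298944.
Equal, so W lies in the plane and all four are coplanar.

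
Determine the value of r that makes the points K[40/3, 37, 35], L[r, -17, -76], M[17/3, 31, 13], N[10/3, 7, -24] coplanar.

-22/3

The points are coplanar iff KL · (KM × KN) = 0.
Expanding, this is linear in r: (-306)r + (-2244) = 0.
So r = -22/3.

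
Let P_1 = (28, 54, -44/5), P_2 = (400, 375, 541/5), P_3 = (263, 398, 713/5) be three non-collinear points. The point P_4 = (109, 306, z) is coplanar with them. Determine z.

A normal to the plane is n = P_1P_2 × P_1P_3 = (41757/5, -144129/5, 52533).
P_4 lies in the plane iff n · P_1P_4 = 0.
This gives (52533)z + (-30626739/5) = 0, so z = 583/5.

583/5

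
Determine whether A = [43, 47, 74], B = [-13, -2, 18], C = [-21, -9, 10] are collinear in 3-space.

Yes

AB = (-56, -49, -56), AC = (-64, -56, -64).
Each component of AC is 8/7 times the corresponding component of AB, so AC = 8/7·AB and the points are collinear.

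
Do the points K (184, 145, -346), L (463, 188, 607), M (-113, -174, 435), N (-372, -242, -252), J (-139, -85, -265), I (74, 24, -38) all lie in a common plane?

No

The plane through K, L, M has normal n = KL × KM = (337590, -500940, -76230) and equation n·P = 15855840.
Checking the remaining points: n·N = 14853960, n·J = 15855840, n·I = 15855840.
Since n·N = 14853960 ≠ 15855840, N is off the plane and the points are not all coplanar.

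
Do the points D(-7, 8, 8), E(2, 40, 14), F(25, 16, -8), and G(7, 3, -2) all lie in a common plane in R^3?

Yes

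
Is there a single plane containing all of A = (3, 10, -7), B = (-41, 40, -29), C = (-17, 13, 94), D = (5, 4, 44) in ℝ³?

With A as base: AB = (-44, 30, -22), AC = (-20, 3, 101), AD = (2, -6, 51).
AC × AD = (759, 1222, 114).
AB · (AC × AD) = 756.
Since 756 ≠ 0, the four points are not coplanar.

No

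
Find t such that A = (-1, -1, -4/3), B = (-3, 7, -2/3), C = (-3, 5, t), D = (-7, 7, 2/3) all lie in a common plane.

-2/3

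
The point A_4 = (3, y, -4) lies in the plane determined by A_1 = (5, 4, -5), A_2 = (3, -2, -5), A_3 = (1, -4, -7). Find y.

The plane through A_1, A_2, A_3 has equation 12x − 4y − 8z = 84.
Substituting A_4: (-4)y + (68) = 84, so y = -4.

-4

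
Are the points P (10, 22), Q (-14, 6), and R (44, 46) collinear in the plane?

PQ = (-24, -16), PR = (34, 24).
det[PQ; PR] = (-24)(24) − (-16)(34) = -32.
The determinant is nonzero, so they are not collinear.

No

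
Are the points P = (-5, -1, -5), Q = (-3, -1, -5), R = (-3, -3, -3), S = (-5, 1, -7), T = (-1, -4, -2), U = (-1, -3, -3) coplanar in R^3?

Yes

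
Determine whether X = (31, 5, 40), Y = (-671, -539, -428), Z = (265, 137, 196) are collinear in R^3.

XY = (-702, -544, -468), XZ = (234, 132, 156).
XY × XZ = (-23088, 0, 34632).
The cross product is nonzero, so the points do not lie on one line.

No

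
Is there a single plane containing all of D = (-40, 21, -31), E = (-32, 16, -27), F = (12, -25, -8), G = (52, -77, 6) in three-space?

The four points are coplanar iff the 3×3 determinant with rows DE, DF, DG is zero.
Rows: (8, -5, 4), (52, -46, 23), (92, -98, 37).
Expanding along the first row: (8)(552) − (-5)(-192) + (4)(-864) = 0.
Zero determinant ⇒ coplanar.

Yes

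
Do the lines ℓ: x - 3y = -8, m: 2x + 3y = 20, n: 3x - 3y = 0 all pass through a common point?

Intersecting ℓ and m: solving the 2×2 system gives (x, y) = (4, 4).
Substitute into n: (3)(4) + (-3)(4) = 0.
This equals 0, so (4, 4) lies on all three lines and they are concurrent.

Yes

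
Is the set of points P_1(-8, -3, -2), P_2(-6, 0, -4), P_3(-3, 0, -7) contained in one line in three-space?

P_1P_2 = (2, 3, -2), P_1P_3 = (5, 3, -5).
P_1P_2 × P_1P_3 = (-9, 0, -9).
The cross product is nonzero, so the points do not lie on one line.

No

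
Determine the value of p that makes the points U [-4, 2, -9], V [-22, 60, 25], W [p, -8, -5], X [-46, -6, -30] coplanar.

26

Normal to plane UVX: n = (-946, -1806, 2580); plane equation n·P = -23048.
Requiring n·W = -23048: (-946)p + (1548) = -23048.
So p = 26.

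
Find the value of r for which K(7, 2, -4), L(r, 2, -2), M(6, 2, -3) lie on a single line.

Direction KM = (-1, 0, 1). From the z-coordinate of L, the parameter along the line is τ = (-2 − (-4))/1 = 2.
Then r = 7 + 2·(-1) = 5.

5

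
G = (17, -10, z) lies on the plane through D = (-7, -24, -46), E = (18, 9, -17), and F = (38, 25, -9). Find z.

A normal to the plane is n = DE × DF = (-200, 380, -260).
G lies in the plane iff n · DG = 0.
This gives (-260)z + (-11440) = 0, so z = -44.

-44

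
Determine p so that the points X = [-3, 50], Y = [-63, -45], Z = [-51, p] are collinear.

Collinearity: (Z − X) must be parallel to (Y − X) = (-60, -95).
Cross-multiplying the components: (p − 50)·(-60) = (-48)·(-95).
Solving gives p = -26.

-26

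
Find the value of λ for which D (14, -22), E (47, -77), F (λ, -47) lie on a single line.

29

The three points are collinear iff det[DE; DF] = 0.
This determinant is linear in λ: (55)λ + (-1595) = 0, so λ = 29.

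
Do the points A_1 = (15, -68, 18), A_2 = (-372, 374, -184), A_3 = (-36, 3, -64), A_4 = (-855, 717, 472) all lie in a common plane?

A normal to the plane through A_1, A_2, A_3 is n = A_1A_2 × A_1A_3 = (-21902, -21432, -4935).
The plane has equation n·P = 1040016. For A_4: n·A_4 = 1030146.
1030146 ≠ 1040016, so A_4 is off the plane.

No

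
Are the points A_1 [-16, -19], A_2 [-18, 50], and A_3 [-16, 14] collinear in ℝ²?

A_1A_2 = (-2, 69), A_1A_3 = (0, 33).
det[A_1A_2; A_1A_3] = (-2)(33) − (69)(0) = -66.
The determinant is nonzero, so they are not collinear.

No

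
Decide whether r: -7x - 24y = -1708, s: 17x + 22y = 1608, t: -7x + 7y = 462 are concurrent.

Intersecting r and s: solving the 2×2 system gives (x, y) = (4, 70).
Substitute into t: (-7)(4) + (7)(70) = 462.
This equals 462, so (4, 70) lies on all three lines and they are concurrent.

Yes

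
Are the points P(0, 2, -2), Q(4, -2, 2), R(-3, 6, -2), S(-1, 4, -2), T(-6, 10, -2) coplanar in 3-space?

No

The plane through P, Q, R has normal n = PQ × PR = (-16, -12, 4) and equation n·X = -32.
Checking the remaining points: n·S = -40, n·T = -32.
Since n·S = -40 ≠ -32, S is off the plane and the points are not all coplanar.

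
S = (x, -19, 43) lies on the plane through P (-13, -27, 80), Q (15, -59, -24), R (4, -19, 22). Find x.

Coplanarity requires PQ · (PR × PS) = 0.
PQ = (28, -32, -104), PR = (17, 8, -58); the triple product is linear in x with coefficient 2688 and constant term 5376.
Setting it to zero: x = -2.

-2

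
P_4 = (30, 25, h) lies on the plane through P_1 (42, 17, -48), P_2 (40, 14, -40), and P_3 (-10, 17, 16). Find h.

-48

A normal to the plane is n = P_1P_2 × P_1P_3 = (-192, -288, -156).
P_4 lies in the plane iff n · P_1P_4 = 0.
This gives (-156)h + (-7488) = 0, so h = -48.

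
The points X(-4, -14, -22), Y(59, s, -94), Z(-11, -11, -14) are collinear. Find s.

Direction XZ = (-7, 3, 8). From the x-coordinate of Y, the parameter along the line is τ = (59 − (-4))/(-7) = -9.
Then s = (-14) + (-9)·(3) = -41.

-41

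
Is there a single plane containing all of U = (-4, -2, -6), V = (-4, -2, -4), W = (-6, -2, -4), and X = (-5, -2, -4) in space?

A normal to the plane through U, V, W is n = UV × UW = (0, -4, 0).
The plane has equation n·P = 8. For X: n·X = 8.
Equal, so X lies in the plane and all four are coplanar.

Yes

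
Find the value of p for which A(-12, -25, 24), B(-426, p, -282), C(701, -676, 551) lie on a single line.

353

Collinearity requires AB × AC = 0; each component is linear in p.
The x-component gives (527)p + (-186031) = 0, so p = 353.
The remaining components then also vanish.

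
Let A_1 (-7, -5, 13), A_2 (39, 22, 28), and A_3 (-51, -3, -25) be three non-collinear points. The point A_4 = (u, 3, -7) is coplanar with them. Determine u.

Coplanarity requires A_1A_2 · (A_1A_3 × A_1A_4) = 0.
A_1A_2 = (46, 27, 15), A_1A_3 = (-44, 2, -38); the triple product is linear in u with coefficient -1056 and constant term -24288.
Setting it to zero: u = -23.

-23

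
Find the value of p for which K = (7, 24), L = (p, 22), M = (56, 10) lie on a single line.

Collinearity: (L − K) must be parallel to (M − K) = (49, -14).
Cross-multiplying the components: (p − 7)·(-14) = (-2)·(49).
Solving gives p = 14.

14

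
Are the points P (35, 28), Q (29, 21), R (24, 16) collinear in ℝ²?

PQ = (-6, -7), PR = (-11, -12).
det[PQ; PR] = (-6)(-12) − (-7)(-11) = -5.
The determinant is nonzero, so they are not collinear.

No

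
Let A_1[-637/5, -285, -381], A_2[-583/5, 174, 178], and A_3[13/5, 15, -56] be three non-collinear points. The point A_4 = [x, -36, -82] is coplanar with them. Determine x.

A normal to the plane is n = A_1A_2 × A_1A_3 = (-18525, 69160, -56430).
A_4 lies in the plane iff n · A_1A_4 = 0.
This gives (-18525)x + (-2011815) = 0, so x = -543/5.

-543/5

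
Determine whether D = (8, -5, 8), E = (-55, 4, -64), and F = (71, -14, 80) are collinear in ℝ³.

DE = (-63, 9, -72), DF = (63, -9, 72).
Each component of DF is -1 times the corresponding component of DE, so DF = -1·DE and the points are collinear.

Yes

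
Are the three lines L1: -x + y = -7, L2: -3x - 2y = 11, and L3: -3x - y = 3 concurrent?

No

Intersecting L1 and L2: solving the 2×2 system gives (x, y) = (3/5, -32/5).
Substitute into L3: (-3)(3/5) + (-1)(-32/5) = 23/5.
But L3 requires 3 ≠ 23/5, so the three lines have no common point.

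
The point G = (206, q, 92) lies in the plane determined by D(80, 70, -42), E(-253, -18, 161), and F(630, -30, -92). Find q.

-78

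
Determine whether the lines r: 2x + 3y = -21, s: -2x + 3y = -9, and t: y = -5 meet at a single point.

Yes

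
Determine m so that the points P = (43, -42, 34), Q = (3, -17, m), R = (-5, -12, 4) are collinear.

9

Direction PR = (-48, 30, -30). From the x-coordinate of Q, the parameter along the line is τ = (3 − 43)/(-48) = 5/6.
Then m = 34 + 5/6·(-30) = 9.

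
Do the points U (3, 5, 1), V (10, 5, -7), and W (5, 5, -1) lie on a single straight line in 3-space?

No

UV = (7, 0, -8), UW = (2, 0, -2).
UV × UW = (0, -2, 0).
The cross product is nonzero, so the points do not lie on one line.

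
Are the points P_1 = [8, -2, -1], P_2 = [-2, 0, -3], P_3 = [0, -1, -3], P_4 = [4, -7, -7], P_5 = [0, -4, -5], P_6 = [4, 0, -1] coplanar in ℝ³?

No

The plane through P_1, P_2, P_3 has normal n = P_1P_2 × P_1P_3 = (-2, -4, 6) and equation n·P = -14.
Checking the remaining points: n·P_4 = -22, n·P_5 = -14, n·P_6 = -14.
Since n·P_4 = -22 ≠ -14, P_4 is off the plane and the points are not all coplanar.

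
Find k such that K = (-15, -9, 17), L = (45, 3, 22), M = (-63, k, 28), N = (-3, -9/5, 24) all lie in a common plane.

Coplanarity ⇔ det[KL; KM; KN] = 0.
Expanding, this is linear in k: (360)k + (2376) = 0.
So k = -33/5.

-33/5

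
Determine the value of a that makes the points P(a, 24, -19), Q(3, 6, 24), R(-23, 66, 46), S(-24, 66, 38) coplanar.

The points are coplanar iff PQ · (PR × PS) = 0.
Expanding, this is linear in a: (480)a + (5280) = 0.
So a = -11.

-11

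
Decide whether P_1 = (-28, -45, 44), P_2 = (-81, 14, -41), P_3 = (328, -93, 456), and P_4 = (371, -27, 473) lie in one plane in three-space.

Yes

With P_1 as base: P_1P_2 = (-53, 59, -85), P_1P_3 = (356, -48, 412), P_1P_4 = (399, 18, 429).
P_1P_3 × P_1P_4 = (-28008, 11664, 25560).
P_1P_2 · (P_1P_3 × P_1P_4) = 0.
The scalar triple product vanishes, so the four points are coplanar.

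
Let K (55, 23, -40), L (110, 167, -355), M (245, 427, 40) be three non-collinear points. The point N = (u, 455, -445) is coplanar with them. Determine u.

240

Coplanarity requires KL · (KM × KN) = 0.
KL = (55, 144, -315), KM = (190, 404, 80); the triple product is linear in u with coefficient 138780 and constant term -33307200.
Setting it to zero: u = 240.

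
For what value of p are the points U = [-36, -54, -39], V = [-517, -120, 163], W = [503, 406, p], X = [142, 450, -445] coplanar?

-532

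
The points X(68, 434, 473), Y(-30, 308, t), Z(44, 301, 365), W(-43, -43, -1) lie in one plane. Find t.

Coplanarity ⇔ det[XY; XZ; XW] = 0.
Expanding, this is linear in t: (-3315)t + (361335) = 0.
So t = 109.

109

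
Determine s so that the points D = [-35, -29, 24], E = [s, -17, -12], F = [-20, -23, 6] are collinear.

-5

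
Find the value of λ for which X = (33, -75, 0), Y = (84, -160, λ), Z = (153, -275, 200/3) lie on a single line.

Collinearity requires XY × XZ = 0; each component is linear in λ.
The x-component gives (200)λ + (-17000/3) = 0, so λ = 85/3.
The remaining components then also vanish.

85/3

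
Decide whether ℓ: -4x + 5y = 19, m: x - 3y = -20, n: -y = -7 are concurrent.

Lines aᵢx + bᵢy = cᵢ with pairwise distinct directions are concurrent exactly when det[aᵢ bᵢ cᵢ] = 0.
Here the determinant is 12.
Nonzero, so no common point exists.

No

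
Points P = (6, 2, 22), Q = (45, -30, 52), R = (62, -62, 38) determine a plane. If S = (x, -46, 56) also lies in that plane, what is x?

Coplanarity requires PQ · (PR × PS) = 0.
PQ = (39, -32, 30), PR = (56, -64, 16); the triple product is linear in x with coefficient 1408 and constant term -83072.
Setting it to zero: x = 59.

59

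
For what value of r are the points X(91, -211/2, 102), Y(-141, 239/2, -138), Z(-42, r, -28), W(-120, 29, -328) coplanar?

Normal to plane XYW: n = (-64470, -49120, 16271); plane equation n·P = 975032.
Requiring n·Z = 975032: (-49120)r + (2252152) = 975032.
So r = 26.

26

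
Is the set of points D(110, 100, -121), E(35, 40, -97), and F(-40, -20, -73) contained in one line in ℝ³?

DE = (-75, -60, 24), DF = (-150, -120, 48).
DE × DF = (0, 0, 0).
The cross product vanishes, so the three points are collinear.

Yes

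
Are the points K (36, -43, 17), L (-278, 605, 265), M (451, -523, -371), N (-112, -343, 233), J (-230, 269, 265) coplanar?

No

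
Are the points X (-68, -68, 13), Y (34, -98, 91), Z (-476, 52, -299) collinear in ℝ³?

Yes

XY = (102, -30, 78), XZ = (-408, 120, -312).
Each component of XZ is -4 times the corresponding component of XY, so XZ = -4·XY and the points are collinear.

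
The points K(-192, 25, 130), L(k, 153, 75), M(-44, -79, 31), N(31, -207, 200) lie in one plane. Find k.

-309

Coplanarity ⇔ det[KL; KM; KN] = 0.
Expanding, this is linear in k: (-30248)k + (-9346632) = 0.
So k = -309.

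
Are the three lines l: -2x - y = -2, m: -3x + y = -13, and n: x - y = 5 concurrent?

No

The three lines meet at one point iff the augmented coefficient matrix [aᵢ bᵢ cᵢ] has rank < 3, i.e. its determinant vanishes.
Here the determinant is 10.
Nonzero, so no common point exists.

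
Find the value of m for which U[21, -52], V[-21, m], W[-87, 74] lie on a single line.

-3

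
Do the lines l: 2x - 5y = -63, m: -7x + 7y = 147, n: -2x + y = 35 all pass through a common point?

Yes

The three lines meet at one point iff the augmented coefficient matrix [aᵢ bᵢ cᵢ] has rank < 3, i.e. its determinant vanishes.
Here the determinant is 0.
It vanishes, so the lines are concurrent at (-14, 7).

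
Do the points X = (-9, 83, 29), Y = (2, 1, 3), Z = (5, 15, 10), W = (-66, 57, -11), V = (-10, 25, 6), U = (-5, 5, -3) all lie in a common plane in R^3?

No

The plane through X, Y, Z has normal n = XY × XZ = (-210, -155, 400) and equation n·P = 625.
Checking the remaining points: n·W = 625, n·V = 625, n·U = -925.
Since n·U = -925 ≠ 625, U is off the plane and the points are not all coplanar.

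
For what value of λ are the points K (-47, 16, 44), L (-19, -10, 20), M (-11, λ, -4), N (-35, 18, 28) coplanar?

22

The points are coplanar iff KL · (KM × KN) = 0.
Expanding, this is linear in λ: (-160)λ + (3520) = 0.
So λ = 22.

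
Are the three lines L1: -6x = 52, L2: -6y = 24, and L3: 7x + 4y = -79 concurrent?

No

Intersecting L1 and L2: solving the 2×2 system gives (x, y) = (-26/3, -4).
Substitute into L3: (7)(-26/3) + (4)(-4) = -230/3.
But L3 requires -79 ≠ -230/3, so the three lines have no common point.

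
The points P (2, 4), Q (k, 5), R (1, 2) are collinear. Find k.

5/2

Collinearity: (Q − P) must be parallel to (R − P) = (-1, -2).
Cross-multiplying the components: (k − 2)·(-2) = (1)·(-1).
Solving gives k = 5/2.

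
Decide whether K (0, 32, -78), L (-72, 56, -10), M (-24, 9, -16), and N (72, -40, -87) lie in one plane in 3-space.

No

A normal to the plane through K, L, M is n = KL × KM = (3052, 2832, 2232).
The plane has equation n·P = -83472. For N: n·N = -87720.
-87720 ≠ -83472, so N is off the plane.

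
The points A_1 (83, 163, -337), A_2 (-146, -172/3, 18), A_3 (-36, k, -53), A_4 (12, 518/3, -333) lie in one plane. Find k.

Normal to plane A_1A_2A_4: n = (-4313, -24289, -53572/3); plane equation n·P = 5102506/3.
Requiring n·A_3 = 5102506/3: (-24289)k + (3305120/3) = 5102506/3.
So k = -74/3.

-74/3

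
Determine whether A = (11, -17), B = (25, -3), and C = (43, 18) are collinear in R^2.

AB = (14, 14), AC = (32, 35).
det[AB; AC] = (14)(35) − (14)(32) = 42.
The determinant is nonzero, so they are not collinear.

No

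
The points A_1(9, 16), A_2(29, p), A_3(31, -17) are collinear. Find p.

-14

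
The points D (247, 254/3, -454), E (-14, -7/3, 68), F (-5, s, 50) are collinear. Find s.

Collinearity requires DE × DF = 0; each component is linear in s.
The x-component gives (-522)s + (348) = 0, so s = 2/3.
The remaining components then also vanish.

2/3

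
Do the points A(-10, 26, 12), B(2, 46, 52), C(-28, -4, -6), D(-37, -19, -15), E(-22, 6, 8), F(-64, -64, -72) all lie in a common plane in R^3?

Yes

The plane through A, B, C has normal n = AB × AC = (840, -504, 0) and equation n·P = -21504.
Checking the remaining points: n·D = -21504, n·E = -21504, n·F = -21504.
All equal -21504, so all 6 points lie in one plane.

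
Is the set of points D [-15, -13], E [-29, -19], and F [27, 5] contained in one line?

DE = (-14, -6), DF = (42, 18).
Twice the signed area of △DEF is (-14)(18) − (-6)(42) = 0.
The triangle is degenerate (zero area), so the points are collinear.

Yes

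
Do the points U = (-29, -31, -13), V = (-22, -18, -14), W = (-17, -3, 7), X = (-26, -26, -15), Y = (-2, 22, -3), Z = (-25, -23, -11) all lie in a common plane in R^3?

The plane through U, V, W has normal n = UV × UW = (288, -152, 40) and equation n·P = -4160.
Checking the remaining points: n·X = -4136, n·Y = -4040, n·Z = -4144.
Since n·X = -4136 ≠ -4160, X is off the plane and the points are not all coplanar.

No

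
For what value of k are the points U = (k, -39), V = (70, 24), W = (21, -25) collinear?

7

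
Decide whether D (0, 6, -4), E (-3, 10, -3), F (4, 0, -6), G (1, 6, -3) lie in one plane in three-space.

The four points are coplanar iff the 3×3 determinant with rows DE, DF, DG is zero.
Rows: (-3, 4, 1), (4, -6, -2), (1, 0, 1).
Expanding along the first row: (-3)(-6) − (4)(6) + (1)(6) = 0.
Zero determinant ⇒ coplanar.

Yes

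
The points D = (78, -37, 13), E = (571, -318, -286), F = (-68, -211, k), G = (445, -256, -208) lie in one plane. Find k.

Coplanarity ⇔ det[DE; DF; DG] = 0.
Expanding, this is linear in k: (4840)k + (-692120) = 0.
So k = 143.

143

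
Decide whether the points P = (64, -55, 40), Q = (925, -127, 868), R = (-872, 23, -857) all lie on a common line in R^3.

PQ = (861, -72, 828), PR = (-936, 78, -897).
PQ × PR = (0, -2691, -234).
The cross product is nonzero, so the points do not lie on one line.

No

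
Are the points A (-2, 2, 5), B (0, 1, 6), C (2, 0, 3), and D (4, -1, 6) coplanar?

Yes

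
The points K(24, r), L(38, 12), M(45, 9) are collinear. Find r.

18

The three points are collinear iff det[KL; KM] = 0.
This determinant is linear in r: (7)r + (-126) = 0, so r = 18.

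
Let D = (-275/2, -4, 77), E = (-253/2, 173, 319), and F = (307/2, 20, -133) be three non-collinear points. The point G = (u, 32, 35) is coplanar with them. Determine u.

-53/2

The plane through D, E, F has equation −42978x + 72732y − 51243z = 1672836.
Substituting G: (-42978)u + (533919) = 1672836, so u = -53/2.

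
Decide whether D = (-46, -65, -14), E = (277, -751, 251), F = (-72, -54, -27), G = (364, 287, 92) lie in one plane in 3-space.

A normal to the plane through D, E, F is n = DE × DF = (6003, -2691, -14283).
The plane has equation n·P = 98739. For G: n·G = 98739.
Equal, so G lies in the plane and all four are coplanar.

Yes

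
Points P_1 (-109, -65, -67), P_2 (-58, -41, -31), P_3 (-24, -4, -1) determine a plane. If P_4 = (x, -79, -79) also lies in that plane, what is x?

-123

A normal to the plane is n = P_1P_2 × P_1P_3 = (-612, -306, 1071).
P_4 lies in the plane iff n · P_1P_4 = 0.
This gives (-612)x + (-75276) = 0, so x = -123.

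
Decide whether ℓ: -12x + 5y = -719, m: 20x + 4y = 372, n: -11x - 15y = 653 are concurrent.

Yes

The three lines meet at one point iff the augmented coefficient matrix [aᵢ bᵢ cᵢ] has rank < 3, i.e. its determinant vanishes.
Here the determinant is 0.
It vanishes, so the lines are concurrent at (32, -67).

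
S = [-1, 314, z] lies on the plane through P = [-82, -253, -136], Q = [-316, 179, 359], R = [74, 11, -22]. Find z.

Coplanarity requires PQ · (PR × PS) = 0.
PQ = (-234, 432, 495), PR = (156, 264, 114); the triple product is linear in z with coefficient -129168 and constant term 34746192.
Setting it to zero: z = 269.

269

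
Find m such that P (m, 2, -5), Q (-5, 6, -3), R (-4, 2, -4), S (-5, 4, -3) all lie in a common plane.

-3

The points are coplanar iff PQ · (PR × PS) = 0.
Expanding, this is linear in m: (2)m + (6) = 0.
So m = -3.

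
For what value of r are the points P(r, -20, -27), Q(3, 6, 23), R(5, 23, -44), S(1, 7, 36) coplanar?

19

Coplanarity ⇔ det[PQ; PR; PS] = 0.
Expanding, this is linear in r: (-288)r + (5472) = 0.
So r = 19.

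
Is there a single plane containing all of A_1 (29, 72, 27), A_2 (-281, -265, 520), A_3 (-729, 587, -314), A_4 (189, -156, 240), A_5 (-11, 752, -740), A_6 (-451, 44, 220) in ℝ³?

No

The plane through A_1, A_2, A_3 has normal n = A_1A_2 × A_1A_3 = (-138978, -479404, -415096) and equation n·P = -49755042.
Checking the remaining points: n·A_4 = -51102858, n·A_5 = -51812010, n·A_6 = -49735818.
Since n·A_4 = -51102858 ≠ -49755042, A_4 is off the plane and the points are not all coplanar.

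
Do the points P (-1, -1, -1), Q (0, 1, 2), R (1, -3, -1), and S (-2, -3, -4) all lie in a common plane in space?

With P as base: PQ = (1, 2, 3), PR = (2, -2, 0), PS = (-1, -2, -3).
PR × PS = (6, 6, -6).
PQ · (PR × PS) = 0.
The scalar triple product vanishes, so the four points are coplanar.

Yes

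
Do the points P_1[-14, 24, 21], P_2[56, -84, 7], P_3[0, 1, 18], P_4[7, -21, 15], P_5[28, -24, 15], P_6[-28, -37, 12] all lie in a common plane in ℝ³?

Yes

The plane through P_1, P_2, P_3 has normal n = P_1P_2 × P_1P_3 = (2, 14, -98) and equation n·P = -1750.
Checking the remaining points: n·P_4 = -1750, n·P_5 = -1750, n·P_6 = -1750.
All equal -1750, so all 6 points lie in one plane.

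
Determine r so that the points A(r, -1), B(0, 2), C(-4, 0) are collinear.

-6

The three points are collinear iff det[AB; AC] = 0.
This determinant is linear in r: (2)r + (12) = 0, so r = -6.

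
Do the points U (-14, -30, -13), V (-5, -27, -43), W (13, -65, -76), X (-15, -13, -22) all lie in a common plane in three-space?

The four points are coplanar iff the 3×3 determinant with rows UV, UW, UX is zero.
Rows: (9, 3, -30), (27, -35, -63), (-1, 17, -9).
Expanding along the first row: (9)(1386) − (3)(-306) + (-30)(424) = 672.
Nonzero ⇒ not coplanar.

No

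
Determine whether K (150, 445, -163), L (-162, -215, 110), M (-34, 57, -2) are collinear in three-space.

KL = (-312, -660, 273), KM = (-184, -388, 161).
KL × KM = (-336, 0, -384).
The cross product is nonzero, so the points do not lie on one line.

No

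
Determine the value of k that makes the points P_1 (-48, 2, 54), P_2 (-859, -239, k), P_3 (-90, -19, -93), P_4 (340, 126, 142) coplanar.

200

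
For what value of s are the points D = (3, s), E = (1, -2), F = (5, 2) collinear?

0

The three points are collinear iff det[DE; DF] = 0.
This determinant is linear in s: (4)s + (0) = 0, so s = 0.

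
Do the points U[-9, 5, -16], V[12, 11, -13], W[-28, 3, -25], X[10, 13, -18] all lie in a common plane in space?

Yes

A normal to the plane through U, V, W is n = UV × UW = (-48, 132, 72).
The plane has equation n·P = -60. For X: n·X = -60.
Equal, so X lies in the plane and all four are coplanar.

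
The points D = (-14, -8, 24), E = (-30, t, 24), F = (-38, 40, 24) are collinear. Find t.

24

Collinearity requires DE × DF = 0; each component is linear in t.
The z-component gives (24)t + (-576) = 0, so t = 24.
The remaining components then also vanish.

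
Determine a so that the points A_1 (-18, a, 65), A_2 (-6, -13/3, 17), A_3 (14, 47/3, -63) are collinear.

-49/3

Direction A_2A_3 = (20, 20, -80). From the x-coordinate of A_1, the parameter along the line is τ = (-18 − (-6))/20 = -3/5.
Then a = (-13/3) + (-3/5)·(20) = -49/3.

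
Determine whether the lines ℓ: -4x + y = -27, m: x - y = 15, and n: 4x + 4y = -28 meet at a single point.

Intersecting ℓ and m: solving the 2×2 system gives (x, y) = (4, -11).
Substitute into n: (4)(4) + (4)(-11) = -28.
This equals -28, so (4, -11) lies on all three lines and they are concurrent.

Yes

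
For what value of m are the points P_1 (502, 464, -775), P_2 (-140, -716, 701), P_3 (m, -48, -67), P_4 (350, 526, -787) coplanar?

32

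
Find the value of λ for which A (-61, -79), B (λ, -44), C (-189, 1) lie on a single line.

Collinearity: (B − A) must be parallel to (C − A) = (-128, 80).
Cross-multiplying the components: (λ − (-61))·(80) = (35)·(-128).
Solving gives λ = -117.

-117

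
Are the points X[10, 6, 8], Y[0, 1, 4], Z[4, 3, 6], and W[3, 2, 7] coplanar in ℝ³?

The four points are coplanar iff the 3×3 determinant with rows XY, XZ, XW is zero.
Rows: (-10, -5, -4), (-6, -3, -2), (-7, -4, -1).
Expanding along the first row: (-10)(-5) − (-5)(-8) + (-4)(3) = -2.
Nonzero ⇒ not coplanar.

No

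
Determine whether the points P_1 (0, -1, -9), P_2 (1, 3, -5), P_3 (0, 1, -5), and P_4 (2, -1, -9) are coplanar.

A normal to the plane through P_1, P_2, P_3 is n = P_1P_2 × P_1P_3 = (8, -4, 2).
The plane has equation n·P = -14. For P_4: n·P_4 = 2.
2 ≠ -14, so P_4 is off the plane.

No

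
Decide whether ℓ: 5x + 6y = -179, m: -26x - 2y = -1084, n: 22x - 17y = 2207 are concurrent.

Yes

Intersecting ℓ and m: solving the 2×2 system gives (x, y) = (47, -69).
Substitute into n: (22)(47) + (-17)(-69) = 2207.
This equals 2207, so (47, -69) lies on all three lines and they are concurrent.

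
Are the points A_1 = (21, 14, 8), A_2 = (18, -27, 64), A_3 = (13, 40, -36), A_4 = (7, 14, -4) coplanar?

Yes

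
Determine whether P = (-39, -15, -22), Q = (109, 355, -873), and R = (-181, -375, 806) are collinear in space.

No

PQ = (148, 370, -851), PR = (-142, -360, 828).
PQ × PR = (0, -1702, -740).
The cross product is nonzero, so the points do not lie on one line.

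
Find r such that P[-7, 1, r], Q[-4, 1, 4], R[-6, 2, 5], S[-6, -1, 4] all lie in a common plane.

5

The points are coplanar iff PQ · (PR × PS) = 0.
Expanding, this is linear in r: (-6)r + (30) = 0.
So r = 5.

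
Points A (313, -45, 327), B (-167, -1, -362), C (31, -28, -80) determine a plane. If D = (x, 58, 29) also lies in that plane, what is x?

91

The plane through A, B, C has equation −6195x − 1062y + 4248z = -502149.
Substituting D: (-6195)x + (61596) = -502149, so x = 91.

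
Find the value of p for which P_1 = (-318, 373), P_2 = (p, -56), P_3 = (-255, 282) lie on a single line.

-21

The three points are collinear iff det[P_1P_2; P_1P_3] = 0.
This determinant is linear in p: (-91)p + (-1911) = 0, so p = -21.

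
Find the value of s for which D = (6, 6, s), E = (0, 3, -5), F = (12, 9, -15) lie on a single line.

Direction EF = (12, 6, -10). From the x-coordinate of D, the parameter along the line is τ = (6 − 0)/12 = 1/2.
Then s = (-5) + 1/2·(-10) = -10.

-10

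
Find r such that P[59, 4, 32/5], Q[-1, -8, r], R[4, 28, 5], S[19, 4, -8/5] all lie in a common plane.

-52/5

Normal to plane PRS: n = (-192, -384, 960); plane equation n·X = -6720.
Requiring n·Q = -6720: (960)r + (3264) = -6720.
So r = -52/5.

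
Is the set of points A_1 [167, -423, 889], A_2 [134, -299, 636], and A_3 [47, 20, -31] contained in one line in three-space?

A_1A_2 = (-33, 124, -253), A_1A_3 = (-120, 443, -920).
A_1A_2 × A_1A_3 = (-2001, 0, 261).
The cross product is nonzero, so the points do not lie on one line.

No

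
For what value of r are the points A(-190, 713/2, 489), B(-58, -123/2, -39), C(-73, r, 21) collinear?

Collinearity requires AB × AC = 0; each component is linear in r.
The x-component gives (528)r + (7392) = 0, so r = -14.
The remaining components then also vanish.

-14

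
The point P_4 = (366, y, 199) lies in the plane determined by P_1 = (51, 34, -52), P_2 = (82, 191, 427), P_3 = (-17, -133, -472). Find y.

The plane through P_1, P_2, P_3 has equation 14053x − 19552y + 5499z = -234013.
Substituting P_4: (-19552)y + (6237699) = -234013, so y = 331.

331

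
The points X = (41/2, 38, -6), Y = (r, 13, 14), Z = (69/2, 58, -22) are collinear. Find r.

Collinearity requires XY × XZ = 0; each component is linear in r.
The y-component gives (16)r + (-48) = 0, so r = 3.
The remaining components then also vanish.

3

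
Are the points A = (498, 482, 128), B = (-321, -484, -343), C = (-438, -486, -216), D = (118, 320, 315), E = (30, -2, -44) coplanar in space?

No

The plane through A, B, C has normal n = AB × AC = (-123624, 159120, -111384) and equation n·P = 873936.
Checking the remaining points: n·D = 1244808, n·E = 873936.
Since n·D = 1244808 ≠ 873936, D is off the plane and the points are not all coplanar.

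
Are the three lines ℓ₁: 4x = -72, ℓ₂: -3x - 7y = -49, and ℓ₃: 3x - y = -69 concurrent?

Intersecting ℓ₁ and ℓ₂: solving the 2×2 system gives (x, y) = (-18, 103/7).
Substitute into ℓ₃: (3)(-18) + (-1)(103/7) = -481/7.
But ℓ₃ requires -69 ≠ -481/7, so the three lines have no common point.

No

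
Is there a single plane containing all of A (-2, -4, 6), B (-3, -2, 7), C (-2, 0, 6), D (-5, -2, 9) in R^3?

Yes

With A as base: AB = (-1, 2, 1), AC = (0, 4, 0), AD = (-3, 2, 3).
AC × AD = (12, 0, 12).
AB · (AC × AD) = 0.
The scalar triple product vanishes, so the four points are coplanar.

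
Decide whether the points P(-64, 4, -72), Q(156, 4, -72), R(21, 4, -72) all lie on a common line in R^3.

Yes

PQ = (220, 0, 0), PR = (85, 0, 0).
Each component of PR is 17/44 times the corresponding component of PQ, so PR = 17/44·PQ and the points are collinear.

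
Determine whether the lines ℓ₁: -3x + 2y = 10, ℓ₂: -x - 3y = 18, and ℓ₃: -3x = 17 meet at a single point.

No

Intersecting ℓ₁ and ℓ₂: solving the 2×2 system gives (x, y) = (-6, -4).
Substitute into ℓ₃: (-3)(-6) + (0)(-4) = 18.
But ℓ₃ requires 17 ≠ 18, so the three lines have no common point.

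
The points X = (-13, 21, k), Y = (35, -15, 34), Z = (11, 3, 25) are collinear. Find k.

Collinearity requires XY × XZ = 0; each component is linear in k.
The x-component gives (18)k + (-288) = 0, so k = 16.
The remaining components then also vanish.

16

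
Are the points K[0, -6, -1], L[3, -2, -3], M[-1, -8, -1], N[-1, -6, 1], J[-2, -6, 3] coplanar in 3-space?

The plane through K, L, M has normal n = KL × KM = (-4, 2, -2) and equation n·P = -10.
Checking the remaining points: n·N = -10, n·J = -10.
All equal -10, so all 5 points lie in one plane.

Yes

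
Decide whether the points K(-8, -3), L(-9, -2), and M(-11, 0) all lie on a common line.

Yes

KL = (-1, 1), KM = (-3, 3).
Checking proportionality: KM = 3·KL, so the vectors are parallel and the points are collinear.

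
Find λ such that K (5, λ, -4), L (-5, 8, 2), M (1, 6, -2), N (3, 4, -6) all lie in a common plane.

5

Coplanarity ⇔ det[KL; KM; KN] = 0.
Expanding, this is linear in λ: (-16)λ + (80) = 0.
So λ = 5.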